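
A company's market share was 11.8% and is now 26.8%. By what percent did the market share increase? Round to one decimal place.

127.1%

The change is 26.8 − 11.8 = 15.0 percentage points.
Relative to the original 11.8%, that is 15.0 ÷ 11.8 ≈ 127.1%.
So the market share rose by 127.1%.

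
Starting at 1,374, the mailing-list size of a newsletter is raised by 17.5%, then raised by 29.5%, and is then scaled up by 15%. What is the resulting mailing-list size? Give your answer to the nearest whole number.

2,404

After the 17.5% increase: 1,374 × 1.175 = 1614.45.
29.5% increase: 1614.45 × 1.295 = 2090.71275.
Apply the 15% increase: 2090.71275 × 1.15 = 2404.3196625 ≈ 2,404.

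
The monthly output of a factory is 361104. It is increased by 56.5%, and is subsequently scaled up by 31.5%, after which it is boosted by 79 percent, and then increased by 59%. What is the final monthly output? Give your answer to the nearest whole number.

2115059

Apply the 56.5% increase: 361104 × 1.565 = 565127.76.
31.5% increase: 565127.76 × 1.315 = 743143.0044.
After the 79% increase: 743143.0044 × 1.79 = 1330225.977876.
After the 59% increase: 1330225.977876 × 1.59 = 2115059.30482284 ≈ 2115059.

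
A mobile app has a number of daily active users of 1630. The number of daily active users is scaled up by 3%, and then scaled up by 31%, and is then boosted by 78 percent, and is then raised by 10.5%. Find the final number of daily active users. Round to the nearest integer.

After the 3% increase: 1630 × 1.03 = 1678.9.
Apply the 31% increase: 1678.9 × 1.31 = 2199.359.
78% increase: 2199.359 × 1.78 = 3914.85902.
Apply the 10.5% increase: 3914.85902 × 1.105 = 4325.9192171 ≈ 4326.

4326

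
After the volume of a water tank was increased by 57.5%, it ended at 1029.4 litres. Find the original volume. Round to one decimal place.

The overall multiplier applied was 1.575.
So the original volume was 1029.4 ÷ 1.575 ≈ 653.6 litres.

653.6 litres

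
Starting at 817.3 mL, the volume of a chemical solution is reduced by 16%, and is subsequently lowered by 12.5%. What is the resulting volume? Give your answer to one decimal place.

600.7 mL

Each change multiplies by a factor: 0.84 × 0.875 = 0.735.
817.3 × 0.735 = 600.7155 ≈ 600.7.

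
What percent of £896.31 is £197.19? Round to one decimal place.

£197.19 ÷ £896.31 ≈ 22.0%.

22.0%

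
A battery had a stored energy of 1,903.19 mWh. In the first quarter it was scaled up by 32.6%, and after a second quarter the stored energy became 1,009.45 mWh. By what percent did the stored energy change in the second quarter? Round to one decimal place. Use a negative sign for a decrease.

After the first quarter: 1,903.19 × 1.326 = 2523.62994.
Second-quarter multiplier: 1,009.45 ÷ 2523.62994 ≈ 0.4.
That is a change of -60.0%.

-60.0%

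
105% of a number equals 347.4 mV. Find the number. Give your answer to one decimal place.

347.4 mV ÷ 1.05 ≈ 330.9 mV.

330.9 mV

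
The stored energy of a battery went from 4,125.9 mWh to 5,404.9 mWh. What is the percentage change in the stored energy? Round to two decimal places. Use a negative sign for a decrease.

Change: 5,404.9 − 4,125.9 = 1,279.0.
Relative to the original: 1,279.0 ÷ 4,125.9 ≈ 31.00%.

31.00%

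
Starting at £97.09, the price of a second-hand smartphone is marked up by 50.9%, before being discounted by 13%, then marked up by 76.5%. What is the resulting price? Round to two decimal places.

Each change multiplies by a factor: 1.509 × 0.87 × 1.765 = 2.31714495.
£97.09 × 2.31714495 = £224.9716031955 ≈ £224.97.

£224.97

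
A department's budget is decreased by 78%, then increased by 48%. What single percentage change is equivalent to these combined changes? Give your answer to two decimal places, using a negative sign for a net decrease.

-67.44%

The combined multiplier is 0.22 × 1.48 = 0.3256.
That corresponds to a decrease of 67.44%.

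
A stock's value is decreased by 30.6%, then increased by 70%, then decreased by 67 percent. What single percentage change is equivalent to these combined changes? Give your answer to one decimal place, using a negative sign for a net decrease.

-61.1%

A 30.6% decrease multiplies by 0.694.
Then a 70% increase: 0.694 × 1.7 = 1.1798.
Then a 67% decrease: 1.1798 × 0.33 = 0.389334.
Overall factor 0.389334, i.e. -61.1%.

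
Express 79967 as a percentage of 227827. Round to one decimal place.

79967 ÷ 227827 ≈ 35.1%.

35.1%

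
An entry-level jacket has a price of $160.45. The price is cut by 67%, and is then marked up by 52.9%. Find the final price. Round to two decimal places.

After the 67% decrease: $160.45 × 0.33 = $52.9485.
Apply the 52.9% increase: $52.9485 × 1.529 = $80.9582565 ≈ $80.96.

$80.96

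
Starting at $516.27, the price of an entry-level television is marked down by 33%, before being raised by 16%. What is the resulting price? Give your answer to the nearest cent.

$401.25

33% decrease: $516.27 × 0.67 = $345.9009.
16% increase: $345.9009 × 1.16 = $401.245044 ≈ $401.25.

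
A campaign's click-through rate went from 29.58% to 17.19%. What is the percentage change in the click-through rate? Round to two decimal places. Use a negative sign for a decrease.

The change is 17.19 − 29.58 = -12.39 percentage points.
Relative to the original 29.58%, that is -12.39 ÷ 29.58 ≈ -41.89%.

-41.89%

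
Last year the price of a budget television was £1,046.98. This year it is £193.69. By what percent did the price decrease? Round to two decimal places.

81.50%

Change: £193.69 − £1,046.98 = -£853.29.
Relative to the original: -£853.29 ÷ £1,046.98 ≈ -81.50%.
So the price decreased by 81.50%.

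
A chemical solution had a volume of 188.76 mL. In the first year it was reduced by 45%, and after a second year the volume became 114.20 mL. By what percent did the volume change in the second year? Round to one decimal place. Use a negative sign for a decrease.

10.0%

After the first year: 188.76 × 0.55 = 103.818.
Second-year multiplier: 114.20 ÷ 103.818 ≈ 1.1.
That is a change of 10.0%.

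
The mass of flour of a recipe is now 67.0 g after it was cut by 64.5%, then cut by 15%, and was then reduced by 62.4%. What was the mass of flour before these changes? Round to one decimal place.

590.5 g

The overall multiplier applied was 0.355 × 0.85 × 0.376 = 0.113458.
So the original mass of flour was 67.0 ÷ 0.113458 ≈ 590.5 g.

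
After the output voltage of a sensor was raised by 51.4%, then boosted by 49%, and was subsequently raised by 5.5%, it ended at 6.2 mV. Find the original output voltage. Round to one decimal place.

2.6 mV

Undoing the 5.5% increase: 6.2 ÷ 1.055 ≈ 5.876777.
Undoing the 49% increase: 5.876777 ÷ 1.49 ≈ 3.944146.
Undoing the 51.4% increase: 3.944146 ÷ 1.514 ≈ 2.6 mV.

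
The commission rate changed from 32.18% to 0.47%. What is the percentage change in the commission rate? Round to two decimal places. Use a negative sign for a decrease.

-98.54%

The change is 0.47 − 32.18 = -31.71 percentage points.
Relative to the original 32.18%, that is -31.71 ÷ 32.18 ≈ -98.54%.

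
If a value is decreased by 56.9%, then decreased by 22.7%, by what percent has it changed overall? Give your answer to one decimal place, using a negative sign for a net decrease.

A 56.9% decrease multiplies by 0.431.
Then a 22.7% decrease: 0.431 × 0.773 = 0.333163.
Overall factor 0.333163, i.e. -66.7%.

-66.7%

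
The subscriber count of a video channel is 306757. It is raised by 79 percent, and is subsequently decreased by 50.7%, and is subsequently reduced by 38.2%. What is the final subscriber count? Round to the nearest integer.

Each change multiplies by a factor: 1.79 × 0.493 × 0.618 = 0.54536646.
306757 × 0.54536646 = 167294.97917022 ≈ 167295.

167295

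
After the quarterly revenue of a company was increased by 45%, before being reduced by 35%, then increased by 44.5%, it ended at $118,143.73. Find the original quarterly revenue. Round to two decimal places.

$86,748.40

The overall multiplier applied was 1.45 × 0.65 × 1.445 = 1.3619125.
So the original quarterly revenue was $118,143.73 ÷ 1.3619125 ≈ $86,748.40.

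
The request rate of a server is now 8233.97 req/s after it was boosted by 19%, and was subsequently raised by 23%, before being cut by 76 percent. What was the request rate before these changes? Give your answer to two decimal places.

The overall multiplier applied was 1.19 × 1.23 × 0.24 = 0.351288.
So the original request rate was 8233.97 ÷ 0.351288 ≈ 23439.37 req/s.

23439.37 req/s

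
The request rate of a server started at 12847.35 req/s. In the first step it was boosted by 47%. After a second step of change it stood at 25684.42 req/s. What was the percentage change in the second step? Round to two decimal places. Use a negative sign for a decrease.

36.00%

After the first step: 12847.35 × 1.47 = 18885.6045.
Second-step multiplier: 25684.42 ÷ 18885.6045 ≈ 1.36.
That is a change of 36.00%.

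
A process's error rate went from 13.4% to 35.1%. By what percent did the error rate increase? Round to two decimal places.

161.94%

The change is 35.1 − 13.4 = 21.7 percentage points.
Relative to the original 13.4%, that is 21.7 ÷ 13.4 ≈ 161.94%.
So the error rate rose by 161.94%.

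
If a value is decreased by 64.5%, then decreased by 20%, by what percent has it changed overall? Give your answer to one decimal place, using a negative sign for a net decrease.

-71.6%

A 64.5% decrease multiplies by 0.355.
Then a 20% decrease: 0.355 × 0.8 = 0.284.
Overall factor 0.284, i.e. -71.6%.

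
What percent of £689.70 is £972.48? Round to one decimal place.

141.0%

£972.48 ÷ £689.70 ≈ 141.0%.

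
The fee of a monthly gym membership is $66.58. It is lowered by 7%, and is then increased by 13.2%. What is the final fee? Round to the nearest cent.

$70.09

Each change multiplies by a factor: 0.93 × 1.132 = 1.05276.
$66.58 × 1.05276 = $70.0927608 ≈ $70.09.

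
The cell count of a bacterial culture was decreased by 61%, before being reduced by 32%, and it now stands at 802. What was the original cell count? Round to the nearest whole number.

The overall multiplier applied was 0.39 × 0.68 = 0.2652.
So the original cell count was 802 ÷ 0.2652 ≈ 3,024.

3,024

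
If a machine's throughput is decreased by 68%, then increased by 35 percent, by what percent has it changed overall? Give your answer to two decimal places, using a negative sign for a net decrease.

-56.80%

A 68% decrease multiplies by 0.32.
Then a 35% increase: 0.32 × 1.35 = 0.432.
Overall factor 0.432, i.e. -56.80%.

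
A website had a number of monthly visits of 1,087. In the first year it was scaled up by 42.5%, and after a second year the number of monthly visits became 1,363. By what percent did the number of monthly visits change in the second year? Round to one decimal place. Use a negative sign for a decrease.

-12.0%

After the first year: 1,087 × 1.425 = 1548.975.
Second-year multiplier: 1,363 ÷ 1548.975 ≈ 0.87994.
That is a change of -12.0%.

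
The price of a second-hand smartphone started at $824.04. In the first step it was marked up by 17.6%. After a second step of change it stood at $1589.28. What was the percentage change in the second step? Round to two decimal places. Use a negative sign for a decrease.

64.00%

After the first step: $824.04 × 1.176 = $969.07104.
Second-step multiplier: $1589.28 ÷ $969.07104 ≈ 1.640004.
That is a change of 64.00%.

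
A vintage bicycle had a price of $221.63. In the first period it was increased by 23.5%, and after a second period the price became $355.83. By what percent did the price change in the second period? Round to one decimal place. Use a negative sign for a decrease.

After the first period: $221.63 × 1.235 = $273.71305.
Second-period multiplier: $355.83 ÷ $273.71305 ≈ 1.30001.
That is a change of 30.0%.

30.0%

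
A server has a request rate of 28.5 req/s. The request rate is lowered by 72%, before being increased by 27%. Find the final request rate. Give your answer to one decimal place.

72% decrease: 28.5 × 0.28 = 7.98.
After the 27% increase: 7.98 × 1.27 = 10.1346 ≈ 10.1.

10.1 req/s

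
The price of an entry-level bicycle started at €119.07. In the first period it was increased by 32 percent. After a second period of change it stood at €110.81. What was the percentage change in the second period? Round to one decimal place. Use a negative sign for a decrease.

After the first period: €119.07 × 1.32 = €157.1724.
Second-period multiplier: €110.81 ÷ €157.1724 ≈ 0.70502.
That is a change of -29.5%.

-29.5%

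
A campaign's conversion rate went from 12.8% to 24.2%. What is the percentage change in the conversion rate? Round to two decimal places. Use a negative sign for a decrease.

The change is 24.2 − 12.8 = 11.4 percentage points.
Relative to the original 12.8%, that is 11.4 ÷ 12.8 ≈ 89.06%.

89.06%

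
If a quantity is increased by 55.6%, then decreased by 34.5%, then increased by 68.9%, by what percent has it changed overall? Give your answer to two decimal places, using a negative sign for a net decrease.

A 55.6% increase multiplies by 1.556.
Then a 34.5% decrease: 1.556 × 0.655 = 1.01918.
Then a 68.9% increase: 1.01918 × 1.689 = 1.72139502.
Overall factor 1.72139502, i.e. 72.14%.

72.14%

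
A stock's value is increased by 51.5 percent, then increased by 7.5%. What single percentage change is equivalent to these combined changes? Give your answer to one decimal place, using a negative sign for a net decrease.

62.9%

The combined multiplier is 1.515 × 1.075 = 1.628625.
That corresponds to an increase of 62.9%.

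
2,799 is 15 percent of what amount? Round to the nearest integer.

2,799 ÷ 0.15 = 18,660.

18,660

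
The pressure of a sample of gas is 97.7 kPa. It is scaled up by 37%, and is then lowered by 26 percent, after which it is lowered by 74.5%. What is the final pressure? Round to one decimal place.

25.3 kPa

Each change multiplies by a factor: 1.37 × 0.74 × 0.255 = 0.258519.
97.7 × 0.258519 = 25.2573063 ≈ 25.3.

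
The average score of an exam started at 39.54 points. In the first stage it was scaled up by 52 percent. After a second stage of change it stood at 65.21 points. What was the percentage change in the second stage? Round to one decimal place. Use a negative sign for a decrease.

8.5%

After the first stage: 39.54 × 1.52 = 60.1008.
Second-stage multiplier: 65.21 ÷ 60.1008 ≈ 1.08501.
That is a change of 8.5%.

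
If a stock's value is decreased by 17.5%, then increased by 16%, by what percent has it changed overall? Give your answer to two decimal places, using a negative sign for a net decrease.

A 17.5% decrease multiplies by 0.825.
Then a 16% increase: 0.825 × 1.16 = 0.957.
Overall factor 0.957, i.e. -4.30%.

-4.30%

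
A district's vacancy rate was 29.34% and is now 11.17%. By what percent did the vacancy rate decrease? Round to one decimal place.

The change is 11.17 − 29.34 = -18.17 percentage points.
Relative to the original 29.34%, that is -18.17 ÷ 29.34 ≈ -61.9%.
So the vacancy rate fell by 61.9%.

61.9%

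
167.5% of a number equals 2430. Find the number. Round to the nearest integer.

1451

2430 ÷ 1.675 ≈ 1451.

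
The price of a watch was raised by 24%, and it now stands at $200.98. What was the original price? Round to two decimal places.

The overall multiplier applied was 1.24.
So the original price was $200.98 ÷ 1.24 ≈ $162.08.

$162.08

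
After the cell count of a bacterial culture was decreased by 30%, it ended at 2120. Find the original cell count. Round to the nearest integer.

The overall multiplier applied was 0.7.
So the original cell count was 2120 ÷ 0.7 ≈ 3029.

3029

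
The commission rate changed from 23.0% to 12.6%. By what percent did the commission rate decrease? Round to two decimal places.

The change is 12.6 − 23.0 = -10.4 percentage points.
Relative to the original 23.0%, that is -10.4 ÷ 23.0 ≈ -45.22%.
So the commission rate fell by 45.22%.

45.22%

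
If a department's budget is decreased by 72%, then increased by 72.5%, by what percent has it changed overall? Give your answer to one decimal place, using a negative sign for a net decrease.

-51.7%

The combined multiplier is 0.28 × 1.725 = 0.483.
That corresponds to a decrease of 51.7%.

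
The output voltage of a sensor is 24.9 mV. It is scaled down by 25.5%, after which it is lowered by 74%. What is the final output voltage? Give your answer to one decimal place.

25.5% decrease: 24.9 × 0.745 = 18.5505.
Apply the 74% decrease: 18.5505 × 0.26 = 4.82313 ≈ 4.8.

4.8 mV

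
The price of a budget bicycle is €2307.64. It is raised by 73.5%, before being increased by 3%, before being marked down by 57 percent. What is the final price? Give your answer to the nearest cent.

€1773.26

Apply the 73.5% increase: €2307.64 × 1.735 = €4003.7554.
3% increase: €4003.7554 × 1.03 = €4123.868062.
Apply the 57% decrease: €4123.868062 × 0.43 = €1773.26326666 ≈ €1773.26.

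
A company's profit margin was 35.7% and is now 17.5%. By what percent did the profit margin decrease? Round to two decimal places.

50.98%

The change is 17.5 − 35.7 = -18.2 percentage points.
Relative to the original 35.7%, that is -18.2 ÷ 35.7 ≈ -50.98%.
So the profit margin fell by 50.98%.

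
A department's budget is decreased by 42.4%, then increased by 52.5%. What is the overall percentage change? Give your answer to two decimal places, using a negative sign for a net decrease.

A 42.4% decrease multiplies by 0.576.
Then a 52.5% increase: 0.576 × 1.525 = 0.8784.
Overall factor 0.8784, i.e. -12.16%.

-12.16%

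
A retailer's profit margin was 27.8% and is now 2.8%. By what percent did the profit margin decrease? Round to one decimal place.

The change is 2.8 − 27.8 = -25.0 percentage points.
Relative to the original 27.8%, that is -25.0 ÷ 27.8 ≈ -89.9%.
So the profit margin fell by 89.9%.

89.9%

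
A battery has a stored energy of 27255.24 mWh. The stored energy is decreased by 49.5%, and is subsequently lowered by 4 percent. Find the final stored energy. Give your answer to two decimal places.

13213.34 mWh

After the 49.5% decrease: 27255.24 × 0.505 = 13763.8962.
Apply the 4% decrease: 13763.8962 × 0.96 = 13213.340352 ≈ 13213.34.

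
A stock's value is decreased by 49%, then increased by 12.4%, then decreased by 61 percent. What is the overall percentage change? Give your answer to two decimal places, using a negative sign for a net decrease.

-77.64%

The combined multiplier is 0.51 × 1.124 × 0.39 = 0.2235636.
That corresponds to a decrease of 77.64%.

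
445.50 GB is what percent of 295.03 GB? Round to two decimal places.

445.50 GB ÷ 295.03 GB ≈ 151.00%.

151.00%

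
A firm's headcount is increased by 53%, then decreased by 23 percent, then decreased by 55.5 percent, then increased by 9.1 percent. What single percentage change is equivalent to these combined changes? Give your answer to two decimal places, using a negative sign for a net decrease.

A 53% increase multiplies by 1.53.
Then a 23% decrease: 1.53 × 0.77 = 1.1781.
Then a 55.5% decrease: 1.1781 × 0.445 = 0.5242545.
Then a 9.1% increase: 0.5242545 × 1.091 = 0.5719616595.
Overall factor 0.5719616595, i.e. -42.80%.

-42.80%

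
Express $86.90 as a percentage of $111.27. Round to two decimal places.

78.10%

$86.90 ÷ $111.27 ≈ 78.10%.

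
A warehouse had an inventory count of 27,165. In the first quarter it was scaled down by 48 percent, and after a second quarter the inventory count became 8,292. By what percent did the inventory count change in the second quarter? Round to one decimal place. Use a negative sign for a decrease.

After the first quarter: 27,165 × 0.52 = 14125.8.
Second-quarter multiplier: 8,292 ÷ 14125.8 ≈ 0.58701.
That is a change of -41.3%.

-41.3%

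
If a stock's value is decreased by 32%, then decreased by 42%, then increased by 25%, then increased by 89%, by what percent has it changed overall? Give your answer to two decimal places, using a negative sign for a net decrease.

-6.82%

A 32% decrease multiplies by 0.68.
Then a 42% decrease: 0.68 × 0.58 = 0.3944.
Then a 25% increase: 0.3944 × 1.25 = 0.493.
Then an 89% increase: 0.493 × 1.89 = 0.93177.
Overall factor 0.93177, i.e. -6.82%.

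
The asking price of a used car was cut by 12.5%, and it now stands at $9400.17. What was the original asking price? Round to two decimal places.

$10743.05

The overall multiplier applied was 0.875.
So the original asking price was $9400.17 ÷ 0.875 ≈ $10743.05.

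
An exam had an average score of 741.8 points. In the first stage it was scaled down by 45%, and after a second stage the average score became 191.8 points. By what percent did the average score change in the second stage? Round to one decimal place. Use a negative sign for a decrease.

-53.0%

After the first stage: 741.8 × 0.55 = 407.99.
Second-stage multiplier: 191.8 ÷ 407.99 ≈ 0.47011.
That is a change of -53.0%.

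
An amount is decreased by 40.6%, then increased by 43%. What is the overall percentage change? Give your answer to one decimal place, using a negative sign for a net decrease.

The combined multiplier is 0.594 × 1.43 = 0.84942.
That corresponds to a decrease of 15.1%.

-15.1%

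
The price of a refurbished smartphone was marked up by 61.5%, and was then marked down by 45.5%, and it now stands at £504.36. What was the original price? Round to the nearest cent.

Undoing the 45.5% decrease: £504.36 ÷ 0.545 ≈ £925.431193.
Undoing the 61.5% increase: £925.431193 ÷ 1.615 ≈ £573.02.

£573.02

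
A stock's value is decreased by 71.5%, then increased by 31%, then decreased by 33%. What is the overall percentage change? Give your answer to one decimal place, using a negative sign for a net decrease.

-75.0%

A 71.5% decrease multiplies by 0.285.
Then a 31% increase: 0.285 × 1.31 = 0.37335.
Then a 33% decrease: 0.37335 × 0.67 = 0.2501445.
Overall factor 0.2501445, i.e. -75.0%.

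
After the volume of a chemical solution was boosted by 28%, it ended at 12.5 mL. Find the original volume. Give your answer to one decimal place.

The overall multiplier applied was 1.28.
So the original volume was 12.5 ÷ 1.28 ≈ 9.8 mL.

9.8 mL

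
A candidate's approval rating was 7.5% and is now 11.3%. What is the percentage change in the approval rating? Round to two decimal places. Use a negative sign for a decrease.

50.67%

The change is 11.3 − 7.5 = 3.8 percentage points.
Relative to the original 7.5%, that is 3.8 ÷ 7.5 ≈ 50.67%.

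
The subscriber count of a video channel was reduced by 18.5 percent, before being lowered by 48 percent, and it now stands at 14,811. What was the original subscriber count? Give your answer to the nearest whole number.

The overall multiplier applied was 0.815 × 0.52 = 0.4238.
So the original subscriber count was 14,811 ÷ 0.4238 ≈ 34,948.

34,948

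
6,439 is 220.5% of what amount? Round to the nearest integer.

2,920

6,439 ÷ 2.205 ≈ 2,920.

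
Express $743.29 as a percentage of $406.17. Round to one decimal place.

$743.29 ÷ $406.17 ≈ 183.0%.

183.0%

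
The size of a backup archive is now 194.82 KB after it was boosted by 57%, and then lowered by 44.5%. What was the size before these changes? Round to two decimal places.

Undoing the 44.5% decrease: 194.82 ÷ 0.555 ≈ 351.027027.
Undoing the 57% increase: 351.027027 ÷ 1.57 ≈ 223.58 KB.

223.58 KB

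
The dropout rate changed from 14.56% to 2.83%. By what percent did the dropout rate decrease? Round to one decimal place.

The change is 2.83 − 14.56 = -11.73 percentage points.
Relative to the original 14.56%, that is -11.73 ÷ 14.56 ≈ -80.6%.
So the dropout rate fell by 80.6%.

80.6%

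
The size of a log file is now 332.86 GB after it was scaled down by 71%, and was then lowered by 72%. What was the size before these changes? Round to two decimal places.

The overall multiplier applied was 0.29 × 0.28 = 0.0812.
So the original size was 332.86 ÷ 0.0812 ≈ 4099.26 GB.

4099.26 GB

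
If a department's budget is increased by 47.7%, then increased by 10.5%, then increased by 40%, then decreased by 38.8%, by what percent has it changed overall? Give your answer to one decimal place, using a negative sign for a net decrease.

The combined multiplier is 1.477 × 1.105 × 1.4 × 0.612 = 1.398370428.
That corresponds to an increase of 39.8%.

39.8%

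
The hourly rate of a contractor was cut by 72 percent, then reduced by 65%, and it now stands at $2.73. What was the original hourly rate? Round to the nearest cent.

The overall multiplier applied was 0.28 × 0.35 = 0.098.
So the original hourly rate was $2.73 ÷ 0.098 ≈ $27.86.

$27.86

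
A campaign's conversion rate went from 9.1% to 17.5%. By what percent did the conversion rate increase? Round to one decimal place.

92.3%

The change is 17.5 − 9.1 = 8.4 percentage points.
Relative to the original 9.1%, that is 8.4 ÷ 9.1 ≈ 92.3%.
So the conversion rate rose by 92.3%.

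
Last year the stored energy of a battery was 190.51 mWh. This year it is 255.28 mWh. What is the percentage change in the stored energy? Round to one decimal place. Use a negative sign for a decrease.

34.0%

Change: 255.28 − 190.51 = 64.77.
Relative to the original: 64.77 ÷ 190.51 ≈ 34.0%.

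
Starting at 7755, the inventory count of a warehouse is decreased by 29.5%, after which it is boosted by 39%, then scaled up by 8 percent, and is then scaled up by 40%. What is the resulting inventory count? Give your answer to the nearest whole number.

11490

Each change multiplies by a factor: 0.705 × 1.39 × 1.08 × 1.4 = 1.4816844.
7755 × 1.4816844 = 11490.462522 ≈ 11490.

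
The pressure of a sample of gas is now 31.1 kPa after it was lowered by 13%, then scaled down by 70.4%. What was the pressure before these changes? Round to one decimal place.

120.8 kPa

The overall multiplier applied was 0.87 × 0.296 = 0.25752.
So the original pressure was 31.1 ÷ 0.25752 ≈ 120.8 kPa.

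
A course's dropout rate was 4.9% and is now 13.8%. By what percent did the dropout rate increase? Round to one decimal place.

The change is 13.8 − 4.9 = 8.9 percentage points.
Relative to the original 4.9%, that is 8.9 ÷ 4.9 ≈ 181.6%.
So the dropout rate rose by 181.6%.

181.6%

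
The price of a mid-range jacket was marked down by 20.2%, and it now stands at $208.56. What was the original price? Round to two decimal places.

$261.35

The overall multiplier applied was 0.798.
So the original price was $208.56 ÷ 0.798 ≈ $261.35.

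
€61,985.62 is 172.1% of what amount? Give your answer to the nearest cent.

€61,985.62 ÷ 1.721 ≈ €36,017.21.

€36,017.21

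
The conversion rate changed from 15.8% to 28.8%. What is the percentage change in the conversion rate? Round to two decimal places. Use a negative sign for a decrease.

The change is 28.8 − 15.8 = 13.0 percentage points.
Relative to the original 15.8%, that is 13.0 ÷ 15.8 ≈ 82.28%.

82.28%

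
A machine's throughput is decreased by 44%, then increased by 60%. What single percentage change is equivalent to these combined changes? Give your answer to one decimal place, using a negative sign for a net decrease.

A 44% decrease multiplies by 0.56.
Then a 60% increase: 0.56 × 1.6 = 0.896.
Overall factor 0.896, i.e. -10.4%.

-10.4%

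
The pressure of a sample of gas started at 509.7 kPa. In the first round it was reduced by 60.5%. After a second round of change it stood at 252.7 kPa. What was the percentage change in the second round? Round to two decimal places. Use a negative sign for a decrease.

25.51%

After the first round: 509.7 × 0.395 = 201.3315.
Second-round multiplier: 252.7 ÷ 201.3315 ≈ 1.255144.
That is a change of 25.51%.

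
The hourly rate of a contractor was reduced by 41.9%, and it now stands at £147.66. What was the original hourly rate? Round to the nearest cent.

£254.15

The overall multiplier applied was 0.581.
So the original hourly rate was £147.66 ÷ 0.581 ≈ £254.15.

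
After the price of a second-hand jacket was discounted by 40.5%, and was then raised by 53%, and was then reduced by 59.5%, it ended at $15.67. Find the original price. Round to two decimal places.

$42.50

The overall multiplier applied was 0.595 × 1.53 × 0.405 = 0.36869175.
So the original price was $15.67 ÷ 0.36869175 ≈ $42.50.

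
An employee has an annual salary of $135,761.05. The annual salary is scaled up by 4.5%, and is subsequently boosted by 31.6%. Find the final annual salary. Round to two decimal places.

$186,701.31

Apply the 4.5% increase: $135,761.05 × 1.045 = $141870.29725.
After the 31.6% increase: $141870.29725 × 1.316 = $186701.311181 ≈ $186,701.31.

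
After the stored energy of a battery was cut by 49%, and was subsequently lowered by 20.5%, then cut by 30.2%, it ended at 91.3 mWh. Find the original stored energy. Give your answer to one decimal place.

322.6 mWh

The overall multiplier applied was 0.51 × 0.795 × 0.698 = 0.2830041.
So the original stored energy was 91.3 ÷ 0.2830041 ≈ 322.6 mWh.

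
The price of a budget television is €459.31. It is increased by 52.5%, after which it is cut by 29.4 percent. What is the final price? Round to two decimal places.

After the 52.5% increase: €459.31 × 1.525 = €700.44775.
After the 29.4% decrease: €700.44775 × 0.706 = €494.5161115 ≈ €494.52.

€494.52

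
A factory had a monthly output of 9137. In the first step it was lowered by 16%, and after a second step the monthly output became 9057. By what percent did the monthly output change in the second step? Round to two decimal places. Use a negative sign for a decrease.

After the first step: 9137 × 0.84 = 7675.08.
Second-step multiplier: 9057 ÷ 7675.08 ≈ 1.180053.
That is a change of 18.01%.

18.01%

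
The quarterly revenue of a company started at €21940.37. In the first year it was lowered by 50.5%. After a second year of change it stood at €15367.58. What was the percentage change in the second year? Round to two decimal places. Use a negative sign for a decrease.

After the first year: €21940.37 × 0.495 = €10860.48315.
Second-year multiplier: €15367.58 ÷ €10860.48315 ≈ 1.415.
That is a change of 41.50%.

41.50%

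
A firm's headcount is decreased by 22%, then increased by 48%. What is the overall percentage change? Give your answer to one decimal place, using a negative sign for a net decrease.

The combined multiplier is 0.78 × 1.48 = 1.1544.
That corresponds to an increase of 15.4%.

15.4%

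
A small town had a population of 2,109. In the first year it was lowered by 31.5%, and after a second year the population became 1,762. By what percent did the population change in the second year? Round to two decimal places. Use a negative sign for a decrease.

After the first year: 2,109 × 0.685 = 1444.665.
Second-year multiplier: 1,762 ÷ 1444.665 ≈ 1.21966.
That is a change of 21.97%.

21.97%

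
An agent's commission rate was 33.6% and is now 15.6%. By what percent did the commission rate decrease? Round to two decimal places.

53.57%

The change is 15.6 − 33.6 = -18.0 percentage points.
Relative to the original 33.6%, that is -18.0 ÷ 33.6 ≈ -53.57%.
So the commission rate fell by 53.57%.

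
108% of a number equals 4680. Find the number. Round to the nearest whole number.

4680 ÷ 1.08 ≈ 4333.

4333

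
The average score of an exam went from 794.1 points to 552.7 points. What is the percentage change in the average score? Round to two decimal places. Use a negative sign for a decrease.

Change: 552.7 − 794.1 = -241.4.
Relative to the original: -241.4 ÷ 794.1 ≈ -30.40%.

-30.40%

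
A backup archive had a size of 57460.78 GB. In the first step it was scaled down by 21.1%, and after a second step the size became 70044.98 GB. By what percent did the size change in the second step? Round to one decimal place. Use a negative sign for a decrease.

54.5%

After the first step: 57460.78 × 0.789 = 45336.55542.
Second-step multiplier: 70044.98 ÷ 45336.55542 ≈ 1.545.
That is a change of 54.5%.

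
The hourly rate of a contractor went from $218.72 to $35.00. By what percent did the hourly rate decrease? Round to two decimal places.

84.00%

Change: $35.00 − $218.72 = -$183.72.
Relative to the original: -$183.72 ÷ $218.72 ≈ -84.00%.
So the hourly rate decreased by 84.00%.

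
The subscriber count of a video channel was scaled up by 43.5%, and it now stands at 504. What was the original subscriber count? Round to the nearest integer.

The overall multiplier applied was 1.435.
So the original subscriber count was 504 ÷ 1.435 ≈ 351.

351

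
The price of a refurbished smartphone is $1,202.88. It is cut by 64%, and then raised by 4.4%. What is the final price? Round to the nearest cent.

$452.09

64% decrease: $1,202.88 × 0.36 = $433.0368.
Apply the 4.4% increase: $433.0368 × 1.044 = $452.0904192 ≈ $452.09.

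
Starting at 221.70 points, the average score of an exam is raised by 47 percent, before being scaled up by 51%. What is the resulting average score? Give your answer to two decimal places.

Each change multiplies by a factor: 1.47 × 1.51 = 2.2197.
221.70 × 2.2197 = 492.10749 ≈ 492.11.

492.11 points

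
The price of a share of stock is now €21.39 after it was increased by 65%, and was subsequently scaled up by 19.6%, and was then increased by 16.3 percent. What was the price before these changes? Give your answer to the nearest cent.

€9.32

The overall multiplier applied was 1.65 × 1.196 × 1.163 = 2.2950642.
So the original price was €21.39 ÷ 2.2950642 ≈ €9.32.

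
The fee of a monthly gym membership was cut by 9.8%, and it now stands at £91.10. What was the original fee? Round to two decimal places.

£101.00

The overall multiplier applied was 0.902.
So the original fee was £91.10 ÷ 0.902 ≈ £101.00.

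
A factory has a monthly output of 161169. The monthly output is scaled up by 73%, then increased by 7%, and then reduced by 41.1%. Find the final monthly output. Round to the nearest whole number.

175722

Each change multiplies by a factor: 1.73 × 1.07 × 0.589 = 1.0902979.
161169 × 1.0902979 = 175722.2222451 ≈ 175722.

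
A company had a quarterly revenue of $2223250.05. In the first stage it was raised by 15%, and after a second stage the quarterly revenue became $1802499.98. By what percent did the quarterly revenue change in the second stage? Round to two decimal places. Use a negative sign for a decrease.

After the first stage: $2223250.05 × 1.15 = $2556737.5575.
Second-stage multiplier: $1802499.98 ÷ $2556737.5575 ≈ 0.705.
That is a change of -29.50%.

-29.50%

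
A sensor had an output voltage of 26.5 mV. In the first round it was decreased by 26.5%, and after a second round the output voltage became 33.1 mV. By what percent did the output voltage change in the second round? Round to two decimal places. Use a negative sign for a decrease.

After the first round: 26.5 × 0.735 = 19.4775.
Second-round multiplier: 33.1 ÷ 19.4775 ≈ 1.699397.
That is a change of 69.94%.

69.94%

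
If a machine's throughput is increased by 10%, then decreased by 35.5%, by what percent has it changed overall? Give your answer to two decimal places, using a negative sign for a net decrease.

-29.05%

A 10% increase multiplies by 1.1.
Then a 35.5% decrease: 1.1 × 0.645 = 0.7095.
Overall factor 0.7095, i.e. -29.05%.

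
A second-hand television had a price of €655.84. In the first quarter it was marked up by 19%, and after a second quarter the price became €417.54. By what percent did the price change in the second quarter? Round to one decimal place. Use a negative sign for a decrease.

-46.5%

After the first quarter: €655.84 × 1.19 = €780.4496.
Second-quarter multiplier: €417.54 ÷ €780.4496 ≈ 0.535.
That is a change of -46.5%.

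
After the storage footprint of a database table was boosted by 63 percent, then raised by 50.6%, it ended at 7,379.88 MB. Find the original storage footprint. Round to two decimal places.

Undoing the 50.6% increase: 7,379.88 ÷ 1.506 ≈ 4900.318725.
Undoing the 63% increase: 4900.318725 ÷ 1.63 ≈ 3,006.33 MB.

3,006.33 MB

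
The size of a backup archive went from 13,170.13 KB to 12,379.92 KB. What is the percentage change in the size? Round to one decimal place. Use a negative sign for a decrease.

-6.0%

Change: 12,379.92 − 13,170.13 = -790.21.
Relative to the original: -790.21 ÷ 13,170.13 ≈ -6.0%.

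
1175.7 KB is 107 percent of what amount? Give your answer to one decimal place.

1175.7 KB ÷ 1.07 ≈ 1098.8 KB.

1098.8 KB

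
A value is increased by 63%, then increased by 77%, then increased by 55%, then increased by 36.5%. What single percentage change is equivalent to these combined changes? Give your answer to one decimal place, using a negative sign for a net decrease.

A 63% increase multiplies by 1.63.
Then a 77% increase: 1.63 × 1.77 = 2.8851.
Then a 55% increase: 2.8851 × 1.55 = 4.471905.
Then a 36.5% increase: 4.471905 × 1.365 = 6.104150325.
Overall factor 6.104150325, i.e. 510.4%.

510.4%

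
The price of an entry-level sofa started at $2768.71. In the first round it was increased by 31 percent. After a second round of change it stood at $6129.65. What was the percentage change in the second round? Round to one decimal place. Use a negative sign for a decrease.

After the first round: $2768.71 × 1.31 = $3627.0101.
Second-round multiplier: $6129.65 ÷ $3627.0101 ≈ 1.69.
That is a change of 69.0%.

69.0%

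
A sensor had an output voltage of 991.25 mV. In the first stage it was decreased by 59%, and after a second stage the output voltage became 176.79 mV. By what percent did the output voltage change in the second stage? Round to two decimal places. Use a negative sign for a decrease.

After the first stage: 991.25 × 0.41 = 406.4125.
Second-stage multiplier: 176.79 ÷ 406.4125 ≈ 0.435001.
That is a change of -56.50%.

-56.50%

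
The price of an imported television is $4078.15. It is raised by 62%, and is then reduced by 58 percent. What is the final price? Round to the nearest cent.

62% increase: $4078.15 × 1.62 = $6606.603.
After the 58% decrease: $6606.603 × 0.42 = $2774.77326 ≈ $2774.77.

$2774.77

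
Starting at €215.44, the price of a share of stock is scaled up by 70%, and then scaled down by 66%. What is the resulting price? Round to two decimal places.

€124.52

Each change multiplies by a factor: 1.7 × 0.34 = 0.578.
€215.44 × 0.578 = €124.52432 ≈ €124.52.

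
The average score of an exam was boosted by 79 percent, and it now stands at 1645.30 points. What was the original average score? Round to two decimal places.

919.16 points

The overall multiplier applied was 1.79.
So the original average score was 1645.30 ÷ 1.79 ≈ 919.16 points.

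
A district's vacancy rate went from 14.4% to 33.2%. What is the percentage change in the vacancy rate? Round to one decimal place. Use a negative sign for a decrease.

130.6%

The change is 33.2 − 14.4 = 18.8 percentage points.
Relative to the original 14.4%, that is 18.8 ÷ 14.4 ≈ 130.6%.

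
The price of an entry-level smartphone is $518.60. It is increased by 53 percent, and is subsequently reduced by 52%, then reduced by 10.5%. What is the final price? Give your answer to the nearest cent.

$340.87

Each change multiplies by a factor: 1.53 × 0.48 × 0.895 = 0.657288.
$518.60 × 0.657288 = $340.8695568 ≈ $340.87.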